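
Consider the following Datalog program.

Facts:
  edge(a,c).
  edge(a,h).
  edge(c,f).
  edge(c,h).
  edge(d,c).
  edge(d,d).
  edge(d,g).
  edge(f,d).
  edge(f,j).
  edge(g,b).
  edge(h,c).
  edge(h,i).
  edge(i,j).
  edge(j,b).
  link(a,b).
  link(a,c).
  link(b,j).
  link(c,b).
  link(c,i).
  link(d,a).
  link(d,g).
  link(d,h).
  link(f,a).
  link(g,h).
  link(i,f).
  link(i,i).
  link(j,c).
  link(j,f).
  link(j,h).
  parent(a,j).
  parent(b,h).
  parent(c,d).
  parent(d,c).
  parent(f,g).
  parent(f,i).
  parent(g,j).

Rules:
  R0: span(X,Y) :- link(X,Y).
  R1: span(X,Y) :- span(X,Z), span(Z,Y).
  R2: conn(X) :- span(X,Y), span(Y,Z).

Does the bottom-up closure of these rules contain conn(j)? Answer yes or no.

yes

round 1: derive span(a,b) via R0 from link(a,b)
round 1: derive span(a,c) via R0 from link(a,c)
round 1: derive span(b,j) via R0 from link(b,j)
round 1: derive span(c,b) via R0 from link(c,b)
round 1: derive span(c,i) via R0 from link(c,i)
round 1: derive span(d,a) via R0 from link(d,a)
round 1: derive span(d,g) via R0 from link(d,g)
round 1: derive span(d,h) via R0 from link(d,h)
round 1: derive span(f,a) via R0 from link(f,a)
round 1: derive span(g,h) via R0 from link(g,h)
round 1: derive span(i,f) via R0 from link(i,f)
round 1: derive span(i,i) via R0 from link(i,i)
round 1: derive span(j,c) via R0 from link(j,c)
round 1: derive span(j,f) via R0 from link(j,f)
round 1: derive span(j,h) via R0 from link(j,h)
round 2: derive span(a,i) via R1 from span(a,c), span(c,i)
round 2: derive span(a,j) via R1 from span(a,b), span(b,j)
round 2: derive span(b,c) via R1 from span(b,j), span(j,c)
round 2: derive span(b,f) via R1 from span(b,j), span(j,f)
round 2: derive span(b,h) via R1 from span(b,j), span(j,h)
round 2: derive span(c,f) via R1 from span(c,i), span(i,f)
round 2: derive span(c,j) via R1 from span(c,b), span(b,j)
round 2: derive span(d,b) via R1 from span(d,a), span(a,b)
round 2: derive span(d,c) via R1 from span(d,a), span(a,c)
round 2: derive span(f,b) via R1 from span(f,a), span(a,b)
round 2: derive span(f,c) via R1 from span(f,a), span(a,c)
round 2: derive span(i,a) via R1 from span(i,f), span(f,a)
round 2: derive span(j,a) via R1 from span(j,f), span(f,a)
round 2: derive span(j,b) via R1 from span(j,c), span(c,b)
round 2: derive span(j,i) via R1 from span(j,c), span(c,i)
round 2: derive conn(a) via R2 from span(a,b), span(b,j)
round 2: derive conn(b) via R2 from span(b,j), span(j,c)
round 2: derive conn(c) via R2 from span(c,b), span(b,j)
round 2: derive conn(d) via R2 from span(d,a), span(a,b)
round 2: derive conn(f) via R2 from span(f,a), span(a,b)
round 2: derive conn(i) via R2 from span(i,f), span(f,a)
round 2: derive conn(j) via R2 from span(j,c), span(c,b)
round 3: derive span(a,a) via R1 from span(a,i), span(i,a)
round 3: derive span(a,f) via R1 from span(a,b), span(b,f)
round 3: derive span(a,h) via R1 from span(a,b), span(b,h)
round 3: derive span(b,a) via R1 from span(b,f), span(f,a)
round 3: derive span(b,b) via R1 from span(b,c), span(c,b)
round 3: derive span(b,i) via R1 from span(b,c), span(c,i)
round 3: derive span(c,a) via R1 from span(c,f), span(f,a)
round 3: derive span(c,c) via R1 from span(c,b), span(b,c)
round 3: derive span(c,h) via R1 from span(c,b), span(b,h)
round 3: derive span(d,f) via R1 from span(d,b), span(b,f)
round 3: derive span(d,i) via R1 from span(d,a), span(a,i)
round 3: derive span(d,j) via R1 from span(d,a), span(a,j)
round 3: derive span(f,f) via R1 from span(f,b), span(b,f)
round 3: derive span(f,h) via R1 from span(f,b), span(b,h)
round 3: derive span(f,i) via R1 from span(f,a), span(a,i)
round 3: derive span(f,j) via R1 from span(f,a), span(a,j)
round 3: derive span(i,b) via R1 from span(i,a), span(a,b)
round 3: derive span(i,c) via R1 from span(i,a), span(a,c)
round 3: derive span(i,j) via R1 from span(i,a), span(a,j)
round 3: derive span(j,j) via R1 from span(j,a), span(a,j)
round 4: derive span(i,h) via R1 from span(i,a), span(a,h)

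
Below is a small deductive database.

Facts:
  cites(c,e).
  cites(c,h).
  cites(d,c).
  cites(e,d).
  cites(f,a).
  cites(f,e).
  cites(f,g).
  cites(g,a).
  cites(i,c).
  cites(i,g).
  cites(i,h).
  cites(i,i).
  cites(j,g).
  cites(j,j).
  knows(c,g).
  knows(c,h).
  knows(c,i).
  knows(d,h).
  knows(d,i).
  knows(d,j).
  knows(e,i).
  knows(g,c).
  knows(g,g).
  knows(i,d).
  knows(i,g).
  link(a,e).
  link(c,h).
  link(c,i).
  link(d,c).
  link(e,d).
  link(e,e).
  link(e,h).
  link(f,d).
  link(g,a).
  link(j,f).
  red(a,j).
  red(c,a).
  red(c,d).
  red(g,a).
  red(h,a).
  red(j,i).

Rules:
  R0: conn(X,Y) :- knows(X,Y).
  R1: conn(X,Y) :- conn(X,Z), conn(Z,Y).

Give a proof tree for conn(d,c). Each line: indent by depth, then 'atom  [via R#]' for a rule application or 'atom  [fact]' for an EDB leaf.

round 1: derive conn(c,g) via R0 from knows(c,g)
round 1: derive conn(c,h) via R0 from knows(c,h)
round 1: derive conn(c,i) via R0 from knows(c,i)
round 1: derive conn(d,h) via R0 from knows(d,h)
round 1: derive conn(d,i) via R0 from knows(d,i)
round 1: derive conn(d,j) via R0 from knows(d,j)
round 1: derive conn(e,i) via R0 from knows(e,i)
round 1: derive conn(g,c) via R0 from knows(g,c)
round 1: derive conn(g,g) via R0 from knows(g,g)
round 1: derive conn(i,d) via R0 from knows(i,d)
round 1: derive conn(i,g) via R0 from knows(i,g)
round 2: derive conn(c,c) via R1 from conn(c,g), conn(g,c)
round 2: derive conn(c,d) via R1 from conn(c,i), conn(i,d)
round 2: derive conn(d,d) via R1 from conn(d,i), conn(i,d)
round 2: derive conn(d,g) via R1 from conn(d,i), conn(i,g)
round 2: derive conn(e,d) via R1 from conn(e,i), conn(i,d)
round 2: derive conn(e,g) via R1 from conn(e,i), conn(i,g)
round 2: derive conn(g,h) via R1 from conn(g,c), conn(c,h)
round 2: derive conn(g,i) via R1 from conn(g,c), conn(c,i)
round 2: derive conn(i,c) via R1 from conn(i,g), conn(g,c)
round 2: derive conn(i,h) via R1 from conn(i,d), conn(d,h)
round 2: derive conn(i,i) via R1 from conn(i,d), conn(d,i)
round 2: derive conn(i,j) via R1 from conn(i,d), conn(d,j)
round 3: derive conn(c,j) via R1 from conn(c,d), conn(d,j)
round 3: derive conn(d,c) via R1 from conn(d,g), conn(g,c)
round 3: derive conn(e,c) via R1 from conn(e,g), conn(g,c)
round 3: derive conn(e,h) via R1 from conn(e,d), conn(d,h)
round 3: derive conn(e,j) via R1 from conn(e,d), conn(d,j)
round 3: derive conn(g,d) via R1 from conn(g,c), conn(c,d)
round 3: derive conn(g,j) via R1 from conn(g,i), conn(i,j)

conn(d,c)  [via R1]
  conn(d,g)  [via R1]
    conn(d,i)  [via R0]
      knows(d,i)  [fact]
    conn(i,g)  [via R0]
      knows(i,g)  [fact]
  conn(g,c)  [via R0]
    knows(g,c)  [fact]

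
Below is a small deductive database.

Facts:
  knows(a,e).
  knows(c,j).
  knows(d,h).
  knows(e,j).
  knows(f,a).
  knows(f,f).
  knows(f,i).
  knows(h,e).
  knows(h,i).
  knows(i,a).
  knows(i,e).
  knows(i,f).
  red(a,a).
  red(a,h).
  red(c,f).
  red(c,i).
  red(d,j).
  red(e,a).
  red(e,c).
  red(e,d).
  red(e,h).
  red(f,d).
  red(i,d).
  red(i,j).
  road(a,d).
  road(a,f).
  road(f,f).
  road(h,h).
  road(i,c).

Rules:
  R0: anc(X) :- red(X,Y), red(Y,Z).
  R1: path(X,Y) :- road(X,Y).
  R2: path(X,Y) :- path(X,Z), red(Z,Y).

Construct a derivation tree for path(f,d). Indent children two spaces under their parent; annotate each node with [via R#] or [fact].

path(f,d)  [via R2]
  path(f,f)  [via R1]
    road(f,f)  [fact]
  red(f,d)  [fact]

round 1: derive path(a,d) via R1 from road(a,d)
round 1: derive path(a,f) via R1 from road(a,f)
round 1: derive path(f,f) via R1 from road(f,f)
round 1: derive path(h,h) via R1 from road(h,h)
round 1: derive path(i,c) via R1 from road(i,c)
round 2: derive path(a,j) via R2 from path(a,d), red(d,j)
round 2: derive path(f,d) via R2 from path(f,f), red(f,d)
round 2: derive path(i,f) via R2 from path(i,c), red(c,f)
round 2: derive path(i,i) via R2 from path(i,c), red(c,i)
round 3: derive path(f,j) via R2 from path(f,d), red(d,j)
round 3: derive path(i,d) via R2 from path(i,f), red(f,d)
round 3: derive path(i,j) via R2 from path(i,i), red(i,j)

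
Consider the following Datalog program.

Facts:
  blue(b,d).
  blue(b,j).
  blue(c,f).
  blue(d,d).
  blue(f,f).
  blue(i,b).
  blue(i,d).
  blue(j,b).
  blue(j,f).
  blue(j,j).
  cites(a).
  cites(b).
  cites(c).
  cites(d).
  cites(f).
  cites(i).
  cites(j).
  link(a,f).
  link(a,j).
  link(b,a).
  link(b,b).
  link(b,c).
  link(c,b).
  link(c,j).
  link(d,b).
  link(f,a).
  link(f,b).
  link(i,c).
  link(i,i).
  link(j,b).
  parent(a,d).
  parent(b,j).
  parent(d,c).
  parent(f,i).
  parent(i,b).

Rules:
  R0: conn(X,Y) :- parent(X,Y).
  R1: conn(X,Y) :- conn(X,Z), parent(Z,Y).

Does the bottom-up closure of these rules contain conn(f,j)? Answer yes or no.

yes

round 1: derive conn(a,d) via R0 from parent(a,d)
round 1: derive conn(b,j) via R0 from parent(b,j)
round 1: derive conn(d,c) via R0 from parent(d,c)
round 1: derive conn(f,i) via R0 from parent(f,i)
round 1: derive conn(i,b) via R0 from parent(i,b)
round 2: derive conn(a,c) via R1 from conn(a,d), parent(d,c)
round 2: derive conn(f,b) via R1 from conn(f,i), parent(i,b)
round 2: derive conn(i,j) via R1 from conn(i,b), parent(b,j)
round 3: derive conn(f,j) via R1 from conn(f,b), parent(b,j)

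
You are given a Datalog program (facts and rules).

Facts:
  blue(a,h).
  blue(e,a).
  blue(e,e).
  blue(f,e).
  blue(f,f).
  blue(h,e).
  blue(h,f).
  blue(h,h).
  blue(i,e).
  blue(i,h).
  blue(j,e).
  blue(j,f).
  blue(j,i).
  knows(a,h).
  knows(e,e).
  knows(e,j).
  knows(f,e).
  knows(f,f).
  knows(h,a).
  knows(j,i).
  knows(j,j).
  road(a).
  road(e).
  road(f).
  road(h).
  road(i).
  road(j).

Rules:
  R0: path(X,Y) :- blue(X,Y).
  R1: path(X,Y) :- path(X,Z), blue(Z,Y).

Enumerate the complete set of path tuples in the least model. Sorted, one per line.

round 1: derive path(a,h) via R0 from blue(a,h)
round 1: derive path(e,a) via R0 from blue(e,a)
round 1: derive path(e,e) via R0 from blue(e,e)
round 1: derive path(f,e) via R0 from blue(f,e)
round 1: derive path(f,f) via R0 from blue(f,f)
round 1: derive path(h,e) via R0 from blue(h,e)
round 1: derive path(h,f) via R0 from blue(h,f)
round 1: derive path(h,h) via R0 from blue(h,h)
round 1: derive path(i,e) via R0 from blue(i,e)
round 1: derive path(i,h) via R0 from blue(i,h)
round 1: derive path(j,e) via R0 from blue(j,e)
round 1: derive path(j,f) via R0 from blue(j,f)
round 1: derive path(j,i) via R0 from blue(j,i)
round 2: derive path(a,e) via R1 from path(a,h), blue(h,e)
round 2: derive path(a,f) via R1 from path(a,h), blue(h,f)
round 2: derive path(e,h) via R1 from path(e,a), blue(a,h)
round 2: derive path(f,a) via R1 from path(f,e), blue(e,a)
round 2: derive path(h,a) via R1 from path(h,e), blue(e,a)
round 2: derive path(i,a) via R1 from path(i,e), blue(e,a)
round 2: derive path(i,f) via R1 from path(i,h), blue(h,f)
round 2: derive path(j,a) via R1 from path(j,e), blue(e,a)
round 2: derive path(j,h) via R1 from path(j,i), blue(i,h)
round 3: derive path(a,a) via R1 from path(a,e), blue(e,a)
round 3: derive path(e,f) via R1 from path(e,h), blue(h,f)
round 3: derive path(f,h) via R1 from path(f,a), blue(a,h)

path(a,a)
path(a,e)
path(a,f)
path(a,h)
path(e,a)
path(e,e)
path(e,f)
path(e,h)
path(f,a)
path(f,e)
path(f,f)
path(f,h)
path(h,a)
path(h,e)
path(h,f)
path(h,h)
path(i,a)
path(i,e)
path(i,f)
path(i,h)
path(j,a)
path(j,e)
path(j,f)
path(j,h)
path(j,i)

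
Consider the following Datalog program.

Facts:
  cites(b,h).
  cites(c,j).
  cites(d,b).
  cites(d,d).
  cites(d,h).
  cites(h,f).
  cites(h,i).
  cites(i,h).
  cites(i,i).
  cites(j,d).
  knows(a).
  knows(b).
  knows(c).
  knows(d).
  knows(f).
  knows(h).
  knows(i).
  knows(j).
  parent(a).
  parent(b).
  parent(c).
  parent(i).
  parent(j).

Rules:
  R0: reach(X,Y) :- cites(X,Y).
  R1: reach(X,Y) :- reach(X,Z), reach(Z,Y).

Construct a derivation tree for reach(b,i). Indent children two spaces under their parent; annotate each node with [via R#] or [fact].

round 1: derive reach(b,h) via R0 from cites(b,h)
round 1: derive reach(c,j) via R0 from cites(c,j)
round 1: derive reach(d,b) via R0 from cites(d,b)
round 1: derive reach(d,d) via R0 from cites(d,d)
round 1: derive reach(d,h) via R0 from cites(d,h)
round 1: derive reach(h,f) via R0 from cites(h,f)
round 1: derive reach(h,i) via R0 from cites(h,i)
round 1: derive reach(i,h) via R0 from cites(i,h)
round 1: derive reach(i,i) via R0 from cites(i,i)
round 1: derive reach(j,d) via R0 from cites(j,d)
round 2: derive reach(b,f) via R1 from reach(b,h), reach(h,f)
round 2: derive reach(b,i) via R1 from reach(b,h), reach(h,i)
round 2: derive reach(c,d) via R1 from reach(c,j), reach(j,d)
round 2: derive reach(d,f) via R1 from reach(d,h), reach(h,f)
round 2: derive reach(d,i) via R1 from reach(d,h), reach(h,i)
round 2: derive reach(h,h) via R1 from reach(h,i), reach(i,h)
round 2: derive reach(i,f) via R1 from reach(i,h), reach(h,f)
round 2: derive reach(j,b) via R1 from reach(j,d), reach(d,b)
round 2: derive reach(j,h) via R1 from reach(j,d), reach(d,h)
round 3: derive reach(c,b) via R1 from reach(c,d), reach(d,b)
round 3: derive reach(c,f) via R1 from reach(c,d), reach(d,f)
round 3: derive reach(c,h) via R1 from reach(c,d), reach(d,h)
round 3: derive reach(c,i) via R1 from reach(c,d), reach(d,i)
round 3: derive reach(j,f) via R1 from reach(j,b), reach(b,f)
round 3: derive reach(j,i) via R1 from reach(j,b), reach(b,i)

reach(b,i)  [via R1]
  reach(b,h)  [via R0]
    cites(b,h)  [fact]
  reach(h,i)  [via R0]
    cites(h,i)  [fact]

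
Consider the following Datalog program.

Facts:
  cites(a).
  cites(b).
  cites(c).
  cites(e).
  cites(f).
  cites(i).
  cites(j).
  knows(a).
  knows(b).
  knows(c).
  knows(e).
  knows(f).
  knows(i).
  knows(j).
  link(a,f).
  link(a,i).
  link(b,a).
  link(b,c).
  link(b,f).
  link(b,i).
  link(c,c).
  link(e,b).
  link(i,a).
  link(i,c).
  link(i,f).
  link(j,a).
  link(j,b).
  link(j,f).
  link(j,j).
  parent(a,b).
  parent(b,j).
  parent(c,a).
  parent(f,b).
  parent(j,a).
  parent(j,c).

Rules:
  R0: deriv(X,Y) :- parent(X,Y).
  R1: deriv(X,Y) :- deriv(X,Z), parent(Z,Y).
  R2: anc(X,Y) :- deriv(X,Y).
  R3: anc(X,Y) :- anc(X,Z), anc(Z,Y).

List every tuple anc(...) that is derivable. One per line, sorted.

round 1: derive deriv(a,b) via R0 from parent(a,b)
round 1: derive deriv(b,j) via R0 from parent(b,j)
round 1: derive deriv(c,a) via R0 from parent(c,a)
round 1: derive deriv(f,b) via R0 from parent(f,b)
round 1: derive deriv(j,a) via R0 from parent(j,a)
round 1: derive deriv(j,c) via R0 from parent(j,c)
round 2: derive deriv(a,j) via R1 from deriv(a,b), parent(b,j)
round 2: derive deriv(b,a) via R1 from deriv(b,j), parent(j,a)
round 2: derive deriv(b,c) via R1 from deriv(b,j), parent(j,c)
round 2: derive deriv(c,b) via R1 from deriv(c,a), parent(a,b)
round 2: derive deriv(f,j) via R1 from deriv(f,b), parent(b,j)
round 2: derive deriv(j,b) via R1 from deriv(j,a), parent(a,b)
round 2: derive anc(a,b) via R2 from deriv(a,b)
round 2: derive anc(b,j) via R2 from deriv(b,j)
round 2: derive anc(c,a) via R2 from deriv(c,a)
round 2: derive anc(f,b) via R2 from deriv(f,b)
round 2: derive anc(j,a) via R2 from deriv(j,a)
round 2: derive anc(j,c) via R2 from deriv(j,c)
round 3: derive deriv(a,a) via R1 from deriv(a,j), parent(j,a)
round 3: derive deriv(a,c) via R1 from deriv(a,j), parent(j,c)
round 3: derive deriv(b,b) via R1 from deriv(b,a), parent(a,b)
round 3: derive deriv(c,j) via R1 from deriv(c,b), parent(b,j)
round 3: derive deriv(f,a) via R1 from deriv(f,j), parent(j,a)
round 3: derive deriv(f,c) via R1 from deriv(f,j), parent(j,c)
round 3: derive deriv(j,j) via R1 from deriv(j,b), parent(b,j)
round 3: derive anc(a,j) via R2 from deriv(a,j)
round 3: derive anc(b,a) via R2 from deriv(b,a)
round 3: derive anc(b,c) via R2 from deriv(b,c)
round 3: derive anc(c,b) via R2 from deriv(c,b)
round 3: derive anc(f,j) via R2 from deriv(f,j)
round 3: derive anc(j,b) via R2 from deriv(j,b)
round 4: derive deriv(c,c) via R1 from deriv(c,j), parent(j,c)
round 4: derive anc(a,a) via R2 from deriv(a,a)
round 4: derive anc(a,c) via R2 from deriv(a,c)
round 4: derive anc(b,b) via R2 from deriv(b,b)
round 4: derive anc(c,j) via R2 from deriv(c,j)
round 4: derive anc(f,a) via R2 from deriv(f,a)
round 4: derive anc(f,c) via R2 from deriv(f,c)
round 4: derive anc(j,j) via R2 from deriv(j,j)
round 4: derive anc(c,c) via R3 from anc(c,b), anc(b,c)

anc(a,a)
anc(a,b)
anc(a,c)
anc(a,j)
anc(b,a)
anc(b,b)
anc(b,c)
anc(b,j)
anc(c,a)
anc(c,b)
anc(c,c)
anc(c,j)
anc(f,a)
anc(f,b)
anc(f,c)
anc(f,j)
anc(j,a)
anc(j,b)
anc(j,c)
anc(j,j)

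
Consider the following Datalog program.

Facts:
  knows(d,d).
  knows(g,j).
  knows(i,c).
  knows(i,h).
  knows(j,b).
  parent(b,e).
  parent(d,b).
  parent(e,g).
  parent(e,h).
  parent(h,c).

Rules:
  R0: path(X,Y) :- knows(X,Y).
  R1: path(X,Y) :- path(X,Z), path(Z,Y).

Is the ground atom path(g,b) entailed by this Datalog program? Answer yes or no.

yes

round 1: derive path(d,d) via R0 from knows(d,d)
round 1: derive path(g,j) via R0 from knows(g,j)
round 1: derive path(i,c) via R0 from knows(i,c)
round 1: derive path(i,h) via R0 from knows(i,h)
round 1: derive path(j,b) via R0 from knows(j,b)
round 2: derive path(g,b) via R1 from path(g,j), path(j,b)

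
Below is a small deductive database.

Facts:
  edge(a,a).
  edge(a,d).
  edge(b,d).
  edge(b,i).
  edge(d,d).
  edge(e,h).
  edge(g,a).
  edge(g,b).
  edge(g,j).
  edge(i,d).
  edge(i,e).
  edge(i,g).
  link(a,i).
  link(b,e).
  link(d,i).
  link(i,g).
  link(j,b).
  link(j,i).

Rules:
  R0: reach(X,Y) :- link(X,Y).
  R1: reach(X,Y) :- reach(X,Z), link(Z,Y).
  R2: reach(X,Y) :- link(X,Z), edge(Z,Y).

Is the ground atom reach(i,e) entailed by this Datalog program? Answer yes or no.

yes

round 1: derive reach(a,i) via R0 from link(a,i)
round 1: derive reach(b,e) via R0 from link(b,e)
round 1: derive reach(d,i) via R0 from link(d,i)
round 1: derive reach(i,g) via R0 from link(i,g)
round 1: derive reach(j,b) via R0 from link(j,b)
round 1: derive reach(j,i) via R0 from link(j,i)
round 1: derive reach(a,d) via R2 from link(a,i), edge(i,d)
round 1: derive reach(a,e) via R2 from link(a,i), edge(i,e)
round 1: derive reach(a,g) via R2 from link(a,i), edge(i,g)
round 1: derive reach(b,h) via R2 from link(b,e), edge(e,h)
round 1: derive reach(d,d) via R2 from link(d,i), edge(i,d)
round 1: derive reach(d,e) via R2 from link(d,i), edge(i,e)
round 1: derive reach(d,g) via R2 from link(d,i), edge(i,g)
round 1: derive reach(i,a) via R2 from link(i,g), edge(g,a)
round 1: derive reach(i,b) via R2 from link(i,g), edge(g,b)
round 1: derive reach(i,j) via R2 from link(i,g), edge(g,j)
round 1: derive reach(j,d) via R2 from link(j,b), edge(b,d)
round 1: derive reach(j,e) via R2 from link(j,i), edge(i,e)
round 1: derive reach(j,g) via R2 from link(j,i), edge(i,g)
round 2: derive reach(i,e) via R1 from reach(i,b), link(b,e)
round 2: derive reach(i,i) via R1 from reach(i,a), link(a,i)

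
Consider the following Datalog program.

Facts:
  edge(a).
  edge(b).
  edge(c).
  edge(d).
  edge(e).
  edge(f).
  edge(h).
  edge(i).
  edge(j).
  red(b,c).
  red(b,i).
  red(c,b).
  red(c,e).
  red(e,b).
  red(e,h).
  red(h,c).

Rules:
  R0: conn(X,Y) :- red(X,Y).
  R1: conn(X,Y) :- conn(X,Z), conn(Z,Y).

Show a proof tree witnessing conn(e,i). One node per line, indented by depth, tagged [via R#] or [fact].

round 1: derive conn(b,c) via R0 from red(b,c)
round 1: derive conn(b,i) via R0 from red(b,i)
round 1: derive conn(c,b) via R0 from red(c,b)
round 1: derive conn(c,e) via R0 from red(c,e)
round 1: derive conn(e,b) via R0 from red(e,b)
round 1: derive conn(e,h) via R0 from red(e,h)
round 1: derive conn(h,c) via R0 from red(h,c)
round 2: derive conn(b,b) via R1 from conn(b,c), conn(c,b)
round 2: derive conn(b,e) via R1 from conn(b,c), conn(c,e)
round 2: derive conn(c,c) via R1 from conn(c,b), conn(b,c)
round 2: derive conn(c,h) via R1 from conn(c,e), conn(e,h)
round 2: derive conn(c,i) via R1 from conn(c,b), conn(b,i)
round 2: derive conn(e,c) via R1 from conn(e,b), conn(b,c)
round 2: derive conn(e,i) via R1 from conn(e,b), conn(b,i)
round 2: derive conn(h,b) via R1 from conn(h,c), conn(c,b)
round 2: derive conn(h,e) via R1 from conn(h,c), conn(c,e)
round 3: derive conn(b,h) via R1 from conn(b,c), conn(c,h)
round 3: derive conn(e,e) via R1 from conn(e,b), conn(b,e)
round 3: derive conn(h,h) via R1 from conn(h,c), conn(c,h)
round 3: derive conn(h,i) via R1 from conn(h,b), conn(b,i)

conn(e,i)  [via R1]
  conn(e,b)  [via R0]
    red(e,b)  [fact]
  conn(b,i)  [via R0]
    red(b,i)  [fact]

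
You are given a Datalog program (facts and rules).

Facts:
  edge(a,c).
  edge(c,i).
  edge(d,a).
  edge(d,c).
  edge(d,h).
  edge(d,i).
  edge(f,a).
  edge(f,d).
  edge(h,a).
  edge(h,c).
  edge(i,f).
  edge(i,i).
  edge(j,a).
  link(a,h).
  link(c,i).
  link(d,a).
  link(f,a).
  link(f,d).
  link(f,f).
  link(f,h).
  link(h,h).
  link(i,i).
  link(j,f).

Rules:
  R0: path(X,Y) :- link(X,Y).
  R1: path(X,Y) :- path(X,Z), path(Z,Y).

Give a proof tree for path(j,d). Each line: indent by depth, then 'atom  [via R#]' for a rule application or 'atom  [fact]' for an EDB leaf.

round 1: derive path(a,h) via R0 from link(a,h)
round 1: derive path(c,i) via R0 from link(c,i)
round 1: derive path(d,a) via R0 from link(d,a)
round 1: derive path(f,a) via R0 from link(f,a)
round 1: derive path(f,d) via R0 from link(f,d)
round 1: derive path(f,f) via R0 from link(f,f)
round 1: derive path(f,h) via R0 from link(f,h)
round 1: derive path(h,h) via R0 from link(h,h)
round 1: derive path(i,i) via R0 from link(i,i)
round 1: derive path(j,f) via R0 from link(j,f)
round 2: derive path(d,h) via R1 from path(d,a), path(a,h)
round 2: derive path(j,a) via R1 from path(j,f), path(f,a)
round 2: derive path(j,d) via R1 from path(j,f), path(f,d)
round 2: derive path(j,h) via R1 from path(j,f), path(f,h)

path(j,d)  [via R1]
  path(j,f)  [via R0]
    link(j,f)  [fact]
  path(f,d)  [via R0]
    link(f,d)  [fact]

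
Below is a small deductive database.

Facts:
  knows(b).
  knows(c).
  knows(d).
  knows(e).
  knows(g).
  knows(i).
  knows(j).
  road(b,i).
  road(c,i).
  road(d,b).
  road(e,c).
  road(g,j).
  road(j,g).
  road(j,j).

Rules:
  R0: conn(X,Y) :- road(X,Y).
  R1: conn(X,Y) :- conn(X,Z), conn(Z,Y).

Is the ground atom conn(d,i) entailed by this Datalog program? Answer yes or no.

round 1: derive conn(b,i) via R0 from road(b,i)
round 1: derive conn(c,i) via R0 from road(c,i)
round 1: derive conn(d,b) via R0 from road(d,b)
round 1: derive conn(e,c) via R0 from road(e,c)
round 1: derive conn(g,j) via R0 from road(g,j)
round 1: derive conn(j,g) via R0 from road(j,g)
round 1: derive conn(j,j) via R0 from road(j,j)
round 2: derive conn(d,i) via R1 from conn(d,b), conn(b,i)
round 2: derive conn(e,i) via R1 from conn(e,c), conn(c,i)
round 2: derive conn(g,g) via R1 from conn(g,j), conn(j,g)

yes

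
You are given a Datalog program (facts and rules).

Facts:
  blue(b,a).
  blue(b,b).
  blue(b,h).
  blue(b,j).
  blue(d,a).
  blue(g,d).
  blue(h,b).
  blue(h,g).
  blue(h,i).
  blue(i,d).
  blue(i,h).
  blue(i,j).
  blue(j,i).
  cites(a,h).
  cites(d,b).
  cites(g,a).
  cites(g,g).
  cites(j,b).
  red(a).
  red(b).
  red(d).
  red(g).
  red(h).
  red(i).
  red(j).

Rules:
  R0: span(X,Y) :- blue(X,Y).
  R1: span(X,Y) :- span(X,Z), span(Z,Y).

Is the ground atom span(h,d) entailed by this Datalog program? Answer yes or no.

round 1: derive span(b,a) via R0 from blue(b,a)
round 1: derive span(b,b) via R0 from blue(b,b)
round 1: derive span(b,h) via R0 from blue(b,h)
round 1: derive span(b,j) via R0 from blue(b,j)
round 1: derive span(d,a) via R0 from blue(d,a)
round 1: derive span(g,d) via R0 from blue(g,d)
round 1: derive span(h,b) via R0 from blue(h,b)
round 1: derive span(h,g) via R0 from blue(h,g)
round 1: derive span(h,i) via R0 from blue(h,i)
round 1: derive span(i,d) via R0 from blue(i,d)
round 1: derive span(i,h) via R0 from blue(i,h)
round 1: derive span(i,j) via R0 from blue(i,j)
round 1: derive span(j,i) via R0 from blue(j,i)
round 2: derive span(b,g) via R1 from span(b,h), span(h,g)
round 2: derive span(b,i) via R1 from span(b,h), span(h,i)
round 2: derive span(g,a) via R1 from span(g,d), span(d,a)
round 2: derive span(h,a) via R1 from span(h,b), span(b,a)
round 2: derive span(h,d) via R1 from span(h,g), span(g,d)
round 2: derive span(h,h) via R1 from span(h,b), span(b,h)
round 2: derive span(h,j) via R1 from span(h,b), span(b,j)
round 2: derive span(i,a) via R1 from span(i,d), span(d,a)
round 2: derive span(i,b) via R1 from span(i,h), span(h,b)
round 2: derive span(i,g) via R1 from span(i,h), span(h,g)
round 2: derive span(i,i) via R1 from span(i,h), span(h,i)
round 2: derive span(j,d) via R1 from span(j,i), span(i,d)
round 2: derive span(j,h) via R1 from span(j,i), span(i,h)
round 2: derive span(j,j) via R1 from span(j,i), span(i,j)
round 3: derive span(b,d) via R1 from span(b,g), span(g,d)
round 3: derive span(j,a) via R1 from span(j,d), span(d,a)
round 3: derive span(j,b) via R1 from span(j,h), span(h,b)
round 3: derive span(j,g) via R1 from span(j,h), span(h,g)

yes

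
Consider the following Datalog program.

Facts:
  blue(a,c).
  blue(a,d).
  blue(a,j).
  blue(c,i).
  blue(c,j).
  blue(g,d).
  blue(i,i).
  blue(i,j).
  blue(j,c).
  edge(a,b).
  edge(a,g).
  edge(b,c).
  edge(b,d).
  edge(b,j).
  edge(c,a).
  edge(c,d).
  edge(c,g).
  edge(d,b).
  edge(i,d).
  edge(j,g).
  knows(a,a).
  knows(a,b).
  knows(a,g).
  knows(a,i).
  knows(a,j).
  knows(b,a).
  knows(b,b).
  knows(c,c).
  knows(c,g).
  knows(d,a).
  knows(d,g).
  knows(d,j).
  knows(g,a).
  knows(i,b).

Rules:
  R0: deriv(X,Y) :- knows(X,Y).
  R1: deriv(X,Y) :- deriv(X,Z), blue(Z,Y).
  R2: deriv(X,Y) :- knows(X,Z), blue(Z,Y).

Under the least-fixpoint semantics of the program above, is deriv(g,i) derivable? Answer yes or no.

yes

round 1: derive deriv(a,a) via R0 from knows(a,a)
round 1: derive deriv(a,b) via R0 from knows(a,b)
round 1: derive deriv(a,g) via R0 from knows(a,g)
round 1: derive deriv(a,i) via R0 from knows(a,i)
round 1: derive deriv(a,j) via R0 from knows(a,j)
round 1: derive deriv(b,a) via R0 from knows(b,a)
round 1: derive deriv(b,b) via R0 from knows(b,b)
round 1: derive deriv(c,c) via R0 from knows(c,c)
round 1: derive deriv(c,g) via R0 from knows(c,g)
round 1: derive deriv(d,a) via R0 from knows(d,a)
round 1: derive deriv(d,g) via R0 from knows(d,g)
round 1: derive deriv(d,j) via R0 from knows(d,j)
round 1: derive deriv(g,a) via R0 from knows(g,a)
round 1: derive deriv(i,b) via R0 from knows(i,b)
round 1: derive deriv(a,c) via R2 from knows(a,a), blue(a,c)
round 1: derive deriv(a,d) via R2 from knows(a,a), blue(a,d)
round 1: derive deriv(b,c) via R2 from knows(b,a), blue(a,c)
round 1: derive deriv(b,d) via R2 from knows(b,a), blue(a,d)
round 1: derive deriv(b,j) via R2 from knows(b,a), blue(a,j)
round 1: derive deriv(c,d) via R2 from knows(c,g), blue(g,d)
round 1: derive deriv(c,i) via R2 from knows(c,c), blue(c,i)
round 1: derive deriv(c,j) via R2 from knows(c,c), blue(c,j)
round 1: derive deriv(d,c) via R2 from knows(d,a), blue(a,c)
round 1: derive deriv(d,d) via R2 from knows(d,a), blue(a,d)
round 1: derive deriv(g,c) via R2 from knows(g,a), blue(a,c)
round 1: derive deriv(g,d) via R2 from knows(g,a), blue(a,d)
round 1: derive deriv(g,j) via R2 from knows(g,a), blue(a,j)
round 2: derive deriv(b,i) via R1 from deriv(b,c), blue(c,i)
round 2: derive deriv(d,i) via R1 from deriv(d,c), blue(c,i)
round 2: derive deriv(g,i) via R1 from deriv(g,c), blue(c,i)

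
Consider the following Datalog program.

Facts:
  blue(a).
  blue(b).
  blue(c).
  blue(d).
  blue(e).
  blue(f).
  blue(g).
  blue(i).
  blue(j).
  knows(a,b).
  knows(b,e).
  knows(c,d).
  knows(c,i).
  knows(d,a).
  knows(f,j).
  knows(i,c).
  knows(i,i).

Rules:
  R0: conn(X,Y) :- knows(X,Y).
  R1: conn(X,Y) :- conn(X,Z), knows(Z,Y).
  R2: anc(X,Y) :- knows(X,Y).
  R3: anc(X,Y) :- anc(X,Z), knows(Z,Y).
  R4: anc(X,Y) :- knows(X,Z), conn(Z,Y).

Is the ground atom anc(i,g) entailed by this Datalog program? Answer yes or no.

no

round 1: derive conn(a,b) via R0 from knows(a,b)
round 1: derive conn(b,e) via R0 from knows(b,e)
round 1: derive conn(c,d) via R0 from knows(c,d)
round 1: derive conn(c,i) via R0 from knows(c,i)
round 1: derive conn(d,a) via R0 from knows(d,a)
round 1: derive conn(f,j) via R0 from knows(f,j)
round 1: derive conn(i,c) via R0 from knows(i,c)
round 1: derive conn(i,i) via R0 from knows(i,i)
round 1: derive anc(a,b) via R2 from knows(a,b)
round 1: derive anc(b,e) via R2 from knows(b,e)
round 1: derive anc(c,d) via R2 from knows(c,d)
round 1: derive anc(c,i) via R2 from knows(c,i)
round 1: derive anc(d,a) via R2 from knows(d,a)
round 1: derive anc(f,j) via R2 from knows(f,j)
round 1: derive anc(i,c) via R2 from knows(i,c)
round 1: derive anc(i,i) via R2 from knows(i,i)
round 2: derive conn(a,e) via R1 from conn(a,b), knows(b,e)
round 2: derive conn(c,a) via R1 from conn(c,d), knows(d,a)
round 2: derive conn(c,c) via R1 from conn(c,i), knows(i,c)
round 2: derive conn(d,b) via R1 from conn(d,a), knows(a,b)
round 2: derive conn(i,d) via R1 from conn(i,c), knows(c,d)
round 2: derive anc(a,e) via R3 from anc(a,b), knows(b,e)
round 2: derive anc(c,a) via R3 from anc(c,d), knows(d,a)
round 2: derive anc(c,c) via R3 from anc(c,i), knows(i,c)
round 2: derive anc(d,b) via R3 from anc(d,a), knows(a,b)
round 2: derive anc(i,d) via R3 from anc(i,c), knows(c,d)
round 3: derive conn(c,b) via R1 from conn(c,a), knows(a,b)
round 3: derive conn(d,e) via R1 from conn(d,b), knows(b,e)
round 3: derive conn(i,a) via R1 from conn(i,d), knows(d,a)
round 3: derive anc(c,b) via R3 from anc(c,a), knows(a,b)
round 3: derive anc(d,e) via R3 from anc(d,b), knows(b,e)
round 3: derive anc(i,a) via R3 from anc(i,d), knows(d,a)
round 4: derive conn(c,e) via R1 from conn(c,b), knows(b,e)
round 4: derive conn(i,b) via R1 from conn(i,a), knows(a,b)
round 4: derive anc(c,e) via R3 from anc(c,b), knows(b,e)
round 4: derive anc(i,b) via R3 from anc(i,a), knows(a,b)
round 5: derive conn(i,e) via R1 from conn(i,b), knows(b,e)
round 5: derive anc(i,e) via R3 from anc(i,b), knows(b,e)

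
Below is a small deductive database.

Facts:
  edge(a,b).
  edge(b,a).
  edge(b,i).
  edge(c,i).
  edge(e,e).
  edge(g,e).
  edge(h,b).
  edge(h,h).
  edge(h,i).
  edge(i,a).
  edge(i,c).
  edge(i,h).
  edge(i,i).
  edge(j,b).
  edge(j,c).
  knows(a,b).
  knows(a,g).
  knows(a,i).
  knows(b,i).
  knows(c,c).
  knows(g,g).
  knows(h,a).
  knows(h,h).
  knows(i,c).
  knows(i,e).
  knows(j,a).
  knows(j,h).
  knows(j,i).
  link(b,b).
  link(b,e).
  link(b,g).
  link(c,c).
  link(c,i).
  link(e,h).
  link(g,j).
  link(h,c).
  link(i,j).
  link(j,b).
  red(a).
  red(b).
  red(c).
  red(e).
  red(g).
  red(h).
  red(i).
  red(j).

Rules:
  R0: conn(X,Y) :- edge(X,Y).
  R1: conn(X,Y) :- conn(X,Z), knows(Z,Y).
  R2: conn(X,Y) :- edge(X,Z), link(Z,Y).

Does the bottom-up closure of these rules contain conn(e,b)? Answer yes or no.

yes

round 1: derive conn(a,b) via R0 from edge(a,b)
round 1: derive conn(b,a) via R0 from edge(b,a)
round 1: derive conn(b,i) via R0 from edge(b,i)
round 1: derive conn(c,i) via R0 from edge(c,i)
round 1: derive conn(e,e) via R0 from edge(e,e)
round 1: derive conn(g,e) via R0 from edge(g,e)
round 1: derive conn(h,b) via R0 from edge(h,b)
round 1: derive conn(h,h) via R0 from edge(h,h)
round 1: derive conn(h,i) via R0 from edge(h,i)
round 1: derive conn(i,a) via R0 from edge(i,a)
round 1: derive conn(i,c) via R0 from edge(i,c)
round 1: derive conn(i,h) via R0 from edge(i,h)
round 1: derive conn(i,i) via R0 from edge(i,i)
round 1: derive conn(j,b) via R0 from edge(j,b)
round 1: derive conn(j,c) via R0 from edge(j,c)
round 1: derive conn(a,e) via R2 from edge(a,b), link(b,e)
round 1: derive conn(a,g) via R2 from edge(a,b), link(b,g)
round 1: derive conn(b,j) via R2 from edge(b,i), link(i,j)
round 1: derive conn(c,j) via R2 from edge(c,i), link(i,j)
round 1: derive conn(e,h) via R2 from edge(e,e), link(e,h)
round 1: derive conn(g,h) via R2 from edge(g,e), link(e,h)
round 1: derive conn(h,c) via R2 from edge(h,h), link(h,c)
round 1: derive conn(h,e) via R2 from edge(h,b), link(b,e)
round 1: derive conn(h,g) via R2 from edge(h,b), link(b,g)
round 1: derive conn(h,j) via R2 from edge(h,i), link(i,j)
round 1: derive conn(i,j) via R2 from edge(i,i), link(i,j)
round 1: derive conn(j,e) via R2 from edge(j,b), link(b,e)
round 1: derive conn(j,g) via R2 from edge(j,b), link(b,g)
round 1: derive conn(j,i) via R2 from edge(j,c), link(c,i)
round 2: derive conn(a,i) via R1 from conn(a,b), knows(b,i)
round 2: derive conn(b,b) via R1 from conn(b,a), knows(a,b)
round 2: derive conn(b,c) via R1 from conn(b,i), knows(i,c)
round 2: derive conn(b,e) via R1 from conn(b,i), knows(i,e)
round 2: derive conn(b,g) via R1 from conn(b,a), knows(a,g)
round 2: derive conn(b,h) via R1 from conn(b,j), knows(j,h)
round 2: derive conn(c,a) via R1 from conn(c,j), knows(j,a)
round 2: derive conn(c,c) via R1 from conn(c,i), knows(i,c)
round 2: derive conn(c,e) via R1 from conn(c,i), knows(i,e)
round 2: derive conn(c,h) via R1 from conn(c,j), knows(j,h)
round 2: derive conn(e,a) via R1 from conn(e,h), knows(h,a)
round 2: derive conn(g,a) via R1 from conn(g,h), knows(h,a)
round 2: derive conn(h,a) via R1 from conn(h,h), knows(h,a)
round 2: derive conn(i,b) via R1 from conn(i,a), knows(a,b)
round 2: derive conn(i,e) via R1 from conn(i,i), knows(i,e)
round 2: derive conn(i,g) via R1 from conn(i,a), knows(a,g)
round 3: derive conn(a,c) via R1 from conn(a,i), knows(i,c)
round 3: derive conn(c,b) via R1 from conn(c,a), knows(a,b)
round 3: derive conn(c,g) via R1 from conn(c,a), knows(a,g)
round 3: derive conn(e,b) via R1 from conn(e,a), knows(a,b)
round 3: derive conn(e,g) via R1 from conn(e,a), knows(a,g)
round 3: derive conn(e,i) via R1 from conn(e,a), knows(a,i)
round 3: derive conn(g,b) via R1 from conn(g,a), knows(a,b)
round 3: derive conn(g,g) via R1 from conn(g,a), knows(a,g)
round 3: derive conn(g,i) via R1 from conn(g,a), knows(a,i)
round 4: derive conn(e,c) via R1 from conn(e,i), knows(i,c)
round 4: derive conn(g,c) via R1 from conn(g,i), knows(i,c)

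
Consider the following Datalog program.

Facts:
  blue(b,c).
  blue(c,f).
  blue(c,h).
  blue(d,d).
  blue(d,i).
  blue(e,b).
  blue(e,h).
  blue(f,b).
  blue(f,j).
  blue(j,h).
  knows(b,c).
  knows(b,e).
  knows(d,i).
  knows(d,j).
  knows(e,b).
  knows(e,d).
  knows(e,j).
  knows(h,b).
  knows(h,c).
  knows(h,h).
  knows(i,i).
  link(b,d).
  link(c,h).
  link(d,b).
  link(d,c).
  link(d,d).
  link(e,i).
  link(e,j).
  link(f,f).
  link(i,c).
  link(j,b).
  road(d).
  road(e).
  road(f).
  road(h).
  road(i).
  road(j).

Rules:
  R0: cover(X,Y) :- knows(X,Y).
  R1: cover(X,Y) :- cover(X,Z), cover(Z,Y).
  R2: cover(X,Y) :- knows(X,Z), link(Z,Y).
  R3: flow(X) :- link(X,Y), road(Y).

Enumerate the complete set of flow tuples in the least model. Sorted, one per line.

round 1: derive flow(b) via R3 from link(b,d), road(d)
round 1: derive flow(c) via R3 from link(c,h), road(h)
round 1: derive flow(d) via R3 from link(d,d), road(d)
round 1: derive flow(e) via R3 from link(e,i), road(i)
round 1: derive flow(f) via R3 from link(f,f), road(f)

flow(b)
flow(c)
flow(d)
flow(e)
flow(f)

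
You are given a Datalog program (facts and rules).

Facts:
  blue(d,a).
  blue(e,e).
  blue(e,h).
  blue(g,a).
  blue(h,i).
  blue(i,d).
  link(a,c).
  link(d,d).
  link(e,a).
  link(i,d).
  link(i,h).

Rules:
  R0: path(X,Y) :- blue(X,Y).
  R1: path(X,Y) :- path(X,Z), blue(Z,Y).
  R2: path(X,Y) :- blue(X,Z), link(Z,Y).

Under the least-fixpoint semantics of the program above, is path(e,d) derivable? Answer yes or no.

round 1: derive path(d,a) via R0 from blue(d,a)
round 1: derive path(e,e) via R0 from blue(e,e)
round 1: derive path(e,h) via R0 from blue(e,h)
round 1: derive path(g,a) via R0 from blue(g,a)
round 1: derive path(h,i) via R0 from blue(h,i)
round 1: derive path(i,d) via R0 from blue(i,d)
round 1: derive path(d,c) via R2 from blue(d,a), link(a,c)
round 1: derive path(e,a) via R2 from blue(e,e), link(e,a)
round 1: derive path(g,c) via R2 from blue(g,a), link(a,c)
round 1: derive path(h,d) via R2 from blue(h,i), link(i,d)
round 1: derive path(h,h) via R2 from blue(h,i), link(i,h)
round 2: derive path(e,i) via R1 from path(e,h), blue(h,i)
round 2: derive path(h,a) via R1 from path(h,d), blue(d,a)
round 2: derive path(i,a) via R1 from path(i,d), blue(d,a)
round 3: derive path(e,d) via R1 from path(e,i), blue(i,d)

yes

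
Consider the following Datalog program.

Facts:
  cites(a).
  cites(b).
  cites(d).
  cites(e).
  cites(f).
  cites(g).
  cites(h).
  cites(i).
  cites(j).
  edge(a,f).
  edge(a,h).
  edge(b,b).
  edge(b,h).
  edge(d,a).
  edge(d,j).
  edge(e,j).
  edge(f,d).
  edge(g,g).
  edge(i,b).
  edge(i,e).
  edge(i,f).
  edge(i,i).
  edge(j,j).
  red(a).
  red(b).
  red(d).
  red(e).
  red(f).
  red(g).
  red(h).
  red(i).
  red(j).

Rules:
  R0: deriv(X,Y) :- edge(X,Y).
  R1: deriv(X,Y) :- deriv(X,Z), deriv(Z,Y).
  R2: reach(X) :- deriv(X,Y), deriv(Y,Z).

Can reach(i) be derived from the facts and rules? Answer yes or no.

yes

round 1: derive deriv(a,f) via R0 from edge(a,f)
round 1: derive deriv(a,h) via R0 from edge(a,h)
round 1: derive deriv(b,b) via R0 from edge(b,b)
round 1: derive deriv(b,h) via R0 from edge(b,h)
round 1: derive deriv(d,a) via R0 from edge(d,a)
round 1: derive deriv(d,j) via R0 from edge(d,j)
round 1: derive deriv(e,j) via R0 from edge(e,j)
round 1: derive deriv(f,d) via R0 from edge(f,d)
round 1: derive deriv(g,g) via R0 from edge(g,g)
round 1: derive deriv(i,b) via R0 from edge(i,b)
round 1: derive deriv(i,e) via R0 from edge(i,e)
round 1: derive deriv(i,f) via R0 from edge(i,f)
round 1: derive deriv(i,i) via R0 from edge(i,i)
round 1: derive deriv(j,j) via R0 from edge(j,j)
round 2: derive deriv(a,d) via R1 from deriv(a,f), deriv(f,d)
round 2: derive deriv(d,f) via R1 from deriv(d,a), deriv(a,f)
round 2: derive deriv(d,h) via R1 from deriv(d,a), deriv(a,h)
round 2: derive deriv(f,a) via R1 from deriv(f,d), deriv(d,a)
round 2: derive deriv(f,j) via R1 from deriv(f,d), deriv(d,j)
round 2: derive deriv(i,d) via R1 from deriv(i,f), deriv(f,d)
round 2: derive deriv(i,h) via R1 from deriv(i,b), deriv(b,h)
round 2: derive deriv(i,j) via R1 from deriv(i,e), deriv(e,j)
round 2: derive reach(a) via R2 from deriv(a,f), deriv(f,d)
round 2: derive reach(b) via R2 from deriv(b,b), deriv(b,b)
round 2: derive reach(d) via R2 from deriv(d,a), deriv(a,f)
round 2: derive reach(e) via R2 from deriv(e,j), deriv(j,j)
round 2: derive reach(f) via R2 from deriv(f,d), deriv(d,a)
round 2: derive reach(g) via R2 from deriv(g,g), deriv(g,g)
round 2: derive reach(i) via R2 from deriv(i,b), deriv(b,b)
round 2: derive reach(j) via R2 from deriv(j,j), deriv(j,j)
round 3: derive deriv(a,a) via R1 from deriv(a,d), deriv(d,a)
round 3: derive deriv(a,j) via R1 from deriv(a,d), deriv(d,j)
round 3: derive deriv(d,d) via R1 from deriv(d,a), deriv(a,d)
round 3: derive deriv(f,f) via R1 from deriv(f,a), deriv(a,f)
round 3: derive deriv(f,h) via R1 from deriv(f,a), deriv(a,h)
round 3: derive deriv(i,a) via R1 from deriv(i,d), deriv(d,a)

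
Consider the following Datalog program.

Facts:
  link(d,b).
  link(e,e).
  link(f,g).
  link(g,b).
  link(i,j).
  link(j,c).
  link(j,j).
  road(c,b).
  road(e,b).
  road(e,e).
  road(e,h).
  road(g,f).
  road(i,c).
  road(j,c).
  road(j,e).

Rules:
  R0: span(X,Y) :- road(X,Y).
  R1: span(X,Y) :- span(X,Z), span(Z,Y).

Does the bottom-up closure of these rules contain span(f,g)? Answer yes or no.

round 1: derive span(c,b) via R0 from road(c,b)
round 1: derive span(e,b) via R0 from road(e,b)
round 1: derive span(e,e) via R0 from road(e,e)
round 1: derive span(e,h) via R0 from road(e,h)
round 1: derive span(g,f) via R0 from road(g,f)
round 1: derive span(i,c) via R0 from road(i,c)
round 1: derive span(j,c) via R0 from road(j,c)
round 1: derive span(j,e) via R0 from road(j,e)
round 2: derive span(i,b) via R1 from span(i,c), span(c,b)
round 2: derive span(j,b) via R1 from span(j,c), span(c,b)
round 2: derive span(j,h) via R1 from span(j,e), span(e,h)

no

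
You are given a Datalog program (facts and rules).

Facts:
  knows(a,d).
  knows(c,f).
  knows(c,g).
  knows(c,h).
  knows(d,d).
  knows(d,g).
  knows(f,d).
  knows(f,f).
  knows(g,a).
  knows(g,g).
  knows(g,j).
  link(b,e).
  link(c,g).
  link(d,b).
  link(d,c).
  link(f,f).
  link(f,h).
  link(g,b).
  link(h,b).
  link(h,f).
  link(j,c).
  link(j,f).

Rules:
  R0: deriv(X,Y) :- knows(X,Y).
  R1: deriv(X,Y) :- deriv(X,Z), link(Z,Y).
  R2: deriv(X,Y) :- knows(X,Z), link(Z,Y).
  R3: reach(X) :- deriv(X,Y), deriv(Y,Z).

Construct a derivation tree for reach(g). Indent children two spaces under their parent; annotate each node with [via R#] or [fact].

reach(g)  [via R3]
  deriv(g,a)  [via R0]
    knows(g,a)  [fact]
  deriv(a,b)  [via R2]
    knows(a,d)  [fact]
    link(d,b)  [fact]

round 1: derive deriv(a,d) via R0 from knows(a,d)
round 1: derive deriv(c,f) via R0 from knows(c,f)
round 1: derive deriv(c,g) via R0 from knows(c,g)
round 1: derive deriv(c,h) via R0 from knows(c,h)
round 1: derive deriv(d,d) via R0 from knows(d,d)
round 1: derive deriv(d,g) via R0 from knows(d,g)
round 1: derive deriv(f,d) via R0 from knows(f,d)
round 1: derive deriv(f,f) via R0 from knows(f,f)
round 1: derive deriv(g,a) via R0 from knows(g,a)
round 1: derive deriv(g,g) via R0 from knows(g,g)
round 1: derive deriv(g,j) via R0 from knows(g,j)
round 1: derive deriv(a,b) via R2 from knows(a,d), link(d,b)
round 1: derive deriv(a,c) via R2 from knows(a,d), link(d,c)
round 1: derive deriv(c,b) via R2 from knows(c,g), link(g,b)
round 1: derive deriv(d,b) via R2 from knows(d,d), link(d,b)
round 1: derive deriv(d,c) via R2 from knows(d,d), link(d,c)
round 1: derive deriv(f,b) via R2 from knows(f,d), link(d,b)
round 1: derive deriv(f,c) via R2 from knows(f,d), link(d,c)
round 1: derive deriv(f,h) via R2 from knows(f,f), link(f,h)
round 1: derive deriv(g,b) via R2 from knows(g,g), link(g,b)
round 1: derive deriv(g,c) via R2 from knows(g,j), link(j,c)
round 1: derive deriv(g,f) via R2 from knows(g,j), link(j,f)
round 2: derive deriv(a,e) via R1 from deriv(a,b), link(b,e)
round 2: derive deriv(a,g) via R1 from deriv(a,c), link(c,g)
round 2: derive deriv(c,e) via R1 from deriv(c,b), link(b,e)
round 2: derive deriv(d,e) via R1 from deriv(d,b), link(b,e)
round 2: derive deriv(f,e) via R1 from deriv(f,b), link(b,e)
round 2: derive deriv(f,g) via R1 from deriv(f,c), link(c,g)
round 2: derive deriv(g,e) via R1 from deriv(g,b), link(b,e)
round 2: derive deriv(g,h) via R1 from deriv(g,f), link(f,h)
round 2: derive reach(a) via R3 from deriv(a,c), deriv(c,b)
round 2: derive reach(c) via R3 from deriv(c,f), deriv(f,b)
round 2: derive reach(d) via R3 from deriv(d,c), deriv(c,b)
round 2: derive reach(f) via R3 from deriv(f,c), deriv(c,b)
round 2: derive reach(g) via R3 from deriv(g,a), deriv(a,b)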